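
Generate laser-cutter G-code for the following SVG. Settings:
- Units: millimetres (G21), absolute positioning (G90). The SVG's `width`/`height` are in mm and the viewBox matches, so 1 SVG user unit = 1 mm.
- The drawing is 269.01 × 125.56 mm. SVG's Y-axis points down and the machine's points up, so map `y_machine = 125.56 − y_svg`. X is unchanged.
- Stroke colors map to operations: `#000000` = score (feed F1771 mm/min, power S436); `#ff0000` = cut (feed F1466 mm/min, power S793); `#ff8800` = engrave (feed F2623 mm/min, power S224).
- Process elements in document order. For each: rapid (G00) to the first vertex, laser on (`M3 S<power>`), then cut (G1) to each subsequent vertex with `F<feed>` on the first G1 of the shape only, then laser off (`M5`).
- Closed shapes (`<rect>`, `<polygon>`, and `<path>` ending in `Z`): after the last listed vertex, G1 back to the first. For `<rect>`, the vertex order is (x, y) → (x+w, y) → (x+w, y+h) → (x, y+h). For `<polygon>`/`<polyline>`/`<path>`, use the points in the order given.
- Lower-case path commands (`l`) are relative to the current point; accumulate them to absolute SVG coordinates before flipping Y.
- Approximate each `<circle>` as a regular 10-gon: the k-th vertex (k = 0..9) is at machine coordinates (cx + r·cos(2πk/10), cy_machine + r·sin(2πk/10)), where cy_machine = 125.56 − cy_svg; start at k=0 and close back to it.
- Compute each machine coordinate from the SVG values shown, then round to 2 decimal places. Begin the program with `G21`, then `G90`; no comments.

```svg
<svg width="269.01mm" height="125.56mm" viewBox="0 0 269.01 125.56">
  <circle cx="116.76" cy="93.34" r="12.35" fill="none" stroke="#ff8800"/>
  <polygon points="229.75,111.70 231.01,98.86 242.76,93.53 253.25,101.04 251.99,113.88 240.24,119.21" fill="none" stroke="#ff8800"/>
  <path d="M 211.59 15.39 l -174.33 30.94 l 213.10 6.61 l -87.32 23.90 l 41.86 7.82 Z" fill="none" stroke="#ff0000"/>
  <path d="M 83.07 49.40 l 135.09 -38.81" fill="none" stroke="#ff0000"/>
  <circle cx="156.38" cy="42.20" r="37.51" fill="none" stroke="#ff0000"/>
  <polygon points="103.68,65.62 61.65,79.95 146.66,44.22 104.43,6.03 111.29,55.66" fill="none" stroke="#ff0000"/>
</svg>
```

G21
G90
G00 X129.11 Y32.22
M3 S224
G1 X126.75 Y39.48 F2623
G1 X120.58 Y43.97
G1 X112.94 Y43.97
G1 X106.77 Y39.48
G1 X104.41 Y32.22
G1 X106.77 Y24.96
G1 X112.94 Y20.47
G1 X120.58 Y20.47
G1 X126.75 Y24.96
G1 X129.11 Y32.22
M5
G00 X229.75 Y13.86
M3 S224
G1 X231.01 Y26.70 F2623
G1 X242.76 Y32.03
G1 X253.25 Y24.52
G1 X251.99 Y11.68
G1 X240.24 Y6.35
G1 X229.75 Y13.86
M5
G00 X211.59 Y110.17
M3 S793
G1 X37.26 Y79.23 F1466
G1 X250.36 Y72.62
G1 X163.04 Y48.72
G1 X204.90 Y40.90
G1 X211.59 Y110.17
M5
G00 X83.07 Y76.16
M3 S793
G1 X218.16 Y114.97 F1466
M5
G00 X193.89 Y83.36
M3 S793
G1 X186.73 Y105.41 F1466
G1 X167.97 Y119.03
G1 X144.79 Y119.03
G1 X126.03 Y105.41
G1 X118.87 Y83.36
G1 X126.03 Y61.31
G1 X144.79 Y47.69
G1 X167.97 Y47.69
G1 X186.73 Y61.31
G1 X193.89 Y83.36
M5
G00 X103.68 Y59.94
M3 S793
G1 X61.65 Y45.61 F1466
G1 X146.66 Y81.34
G1 X104.43 Y119.53
G1 X111.29 Y69.90
G1 X103.68 Y59.94
M5

Since the viewBox matches the mm dimensions, user units are millimetres directly. The only transform is the Y-flip y_m = 125.56 − y_svg.

Shape 1 is a circle drawn with `<circle>`. Its stroke #ff8800 means engrave at S224, F2623. After flipping Y the toolpath is (129.11,32.22) → (126.75,39.48) → (120.58,43.97) → (112.94,43.97) → (106.77,39.48) → (104.41,32.22) → (106.77,24.96) → (112.94,20.47) → (120.58,20.47) → (126.75,24.96) → (129.11,32.22), returning to the start.

Shape 2 is a regular polygon drawn with `<polygon>`. Its stroke #ff8800 means engrave at S224, F2623. After flipping Y the toolpath is (229.75,13.86) → (231.01,26.70) → (242.76,32.03) → (253.25,24.52) → (251.99,11.68) → (240.24,6.35) → (229.75,13.86), returning to the start.

Shape 3 is a closed polygon drawn with `<path>`. Its stroke #ff0000 means cut at S793, F1466. After flipping Y the toolpath is (211.59,110.17) → (37.26,79.23) → (250.36,72.62) → (163.04,48.72) → (204.90,40.90) → (211.59,110.17), returning to the start.

Shape 4 is a line segment drawn with `<path>`. Its stroke #ff0000 means cut at S793, F1466. After flipping Y the toolpath is (83.07,76.16) → (218.16,114.97).

Shape 5 is a circle drawn with `<circle>`. Its stroke #ff0000 means cut at S793, F1466. After flipping Y the toolpath is (193.89,83.36) → (186.73,105.41) → (167.97,119.03) → (144.79,119.03) → (126.03,105.41) → (118.87,83.36) → (126.03,61.31) → (144.79,47.69) → (167.97,47.69) → (186.73,61.31) → (193.89,83.36), returning to the start.

Shape 6 is a closed polygon drawn with `<polygon>`. Its stroke #ff0000 means cut at S793, F1466. After flipping Y the toolpath is (103.68,59.94) → (61.65,45.61) → (146.66,81.34) → (104.43,119.53) → (111.29,69.90) → (103.68,59.94), returning to the start.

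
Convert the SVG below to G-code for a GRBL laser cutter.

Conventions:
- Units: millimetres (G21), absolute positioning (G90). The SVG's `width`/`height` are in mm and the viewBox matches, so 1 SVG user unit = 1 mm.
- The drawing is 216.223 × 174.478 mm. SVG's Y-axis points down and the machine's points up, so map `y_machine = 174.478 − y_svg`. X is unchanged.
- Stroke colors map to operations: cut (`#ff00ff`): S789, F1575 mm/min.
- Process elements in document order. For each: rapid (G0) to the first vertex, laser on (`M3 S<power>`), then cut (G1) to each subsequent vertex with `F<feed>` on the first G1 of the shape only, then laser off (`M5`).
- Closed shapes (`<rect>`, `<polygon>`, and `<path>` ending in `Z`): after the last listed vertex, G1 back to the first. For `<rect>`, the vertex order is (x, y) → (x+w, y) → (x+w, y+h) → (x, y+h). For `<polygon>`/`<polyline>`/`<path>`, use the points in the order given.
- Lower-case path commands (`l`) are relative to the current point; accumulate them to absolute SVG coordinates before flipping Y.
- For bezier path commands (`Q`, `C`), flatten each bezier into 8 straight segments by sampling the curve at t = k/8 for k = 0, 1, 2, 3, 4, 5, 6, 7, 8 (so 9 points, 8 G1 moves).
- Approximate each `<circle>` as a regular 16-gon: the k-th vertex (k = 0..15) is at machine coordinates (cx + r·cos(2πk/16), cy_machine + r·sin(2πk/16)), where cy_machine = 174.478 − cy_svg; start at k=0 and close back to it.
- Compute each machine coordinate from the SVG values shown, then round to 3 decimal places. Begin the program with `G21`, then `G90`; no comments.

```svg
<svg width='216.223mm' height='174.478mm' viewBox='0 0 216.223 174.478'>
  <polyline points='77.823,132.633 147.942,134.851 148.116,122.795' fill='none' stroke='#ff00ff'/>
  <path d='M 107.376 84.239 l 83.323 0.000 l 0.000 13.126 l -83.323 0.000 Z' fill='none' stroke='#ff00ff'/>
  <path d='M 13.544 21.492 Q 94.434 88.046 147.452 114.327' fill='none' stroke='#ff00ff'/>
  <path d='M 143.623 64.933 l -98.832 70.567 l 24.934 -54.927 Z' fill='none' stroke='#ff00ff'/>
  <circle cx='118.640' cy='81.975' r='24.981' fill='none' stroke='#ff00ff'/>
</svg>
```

G21
G90
G0 X77.823 Y41.845
M3 S789
G1 X147.942 Y39.627 F1575
G1 X148.116 Y51.683
M5
G0 X107.376 Y90.239
M3 S789
G1 X190.699 Y90.239 F1575
G1 X190.699 Y77.113
G1 X107.376 Y77.113
G1 X107.376 Y90.239
M5
G0 X13.544 Y152.986
M3 S789
G1 X33.331 Y136.977 F1575
G1 X52.247 Y122.226
G1 X70.292 Y108.734
G1 X87.466 Y96.500
G1 X103.769 Y85.525
G1 X119.201 Y75.809
G1 X133.762 Y67.351
G1 X147.452 Y60.151
M5
G0 X143.623 Y109.545
M3 S789
G1 X44.791 Y38.978 F1575
G1 X69.725 Y93.905
G1 X143.623 Y109.545
M5
G0 X143.621 Y92.503
M3 S789
G1 X141.719 Y102.063 F1575
G1 X136.304 Y110.167
G1 X128.200 Y115.582
G1 X118.640 Y117.484
G1 X109.080 Y115.582
G1 X100.976 Y110.167
G1 X95.561 Y102.063
G1 X93.659 Y92.503
G1 X95.561 Y82.943
G1 X100.976 Y74.839
G1 X109.080 Y69.424
G1 X118.640 Y67.522
G1 X128.200 Y69.424
G1 X136.304 Y74.839
G1 X141.719 Y82.943
G1 X143.621 Y92.503
M5

viewBox `0 0 216.223 174.478` with mm width/height → 1 unit = 1 mm. Flip: y_m = 174.478 − y_svg.

**Shape 1** — `<polyline>` open polyline, stroke `#ff00ff` → cut (S789, F1575). Machine vertices: (77.823,41.845) → (147.942,39.627) → (148.116,51.683). Open path.

**Shape 2** — `<path>` rectangle, stroke `#ff00ff` → cut (S789, F1575). Machine vertices: (107.376,90.239) → (190.699,90.239) → (190.699,77.113) → (107.376,77.113) → (107.376,90.239). Closed: final G1 returns to the first vertex.

**Shape 3** — `<path>` quadratic bezier, stroke `#ff00ff` → cut (S789, F1575). Control points (SVG): P0=(13.544,21.492), P1=(94.434,88.046), P2=(147.452,114.327); sampled at t=k/8. Machine vertices: (13.544,152.986) → (33.331,136.977) → (52.247,122.226) → (70.292,108.734) → (87.466,96.500) → (103.769,85.525) → (119.201,75.809) → (133.762,67.351) → (147.452,60.151). Open path.

**Shape 4** — `<path>` closed polygon, stroke `#ff00ff` → cut (S789, F1575). Machine vertices: (143.623,109.545) → (44.791,38.978) → (69.725,93.905) → (143.623,109.545). Closed: final G1 returns to the first vertex.

**Shape 5** — `<circle>` circle, stroke `#ff00ff` → cut (S789, F1575). Machine vertices: (143.621,92.503) → (141.719,102.063) → (136.304,110.167) → (128.200,115.582) → (118.640,117.484) → (109.080,115.582) → (100.976,110.167) → (95.561,102.063) → (93.659,92.503) → (95.561,82.943) → (100.976,74.839) → (109.080,69.424) → (118.640,67.522) → (128.200,69.424) → (136.304,74.839) → (141.719,82.943) → (143.621,92.503). Closed: final G1 returns to the first vertex.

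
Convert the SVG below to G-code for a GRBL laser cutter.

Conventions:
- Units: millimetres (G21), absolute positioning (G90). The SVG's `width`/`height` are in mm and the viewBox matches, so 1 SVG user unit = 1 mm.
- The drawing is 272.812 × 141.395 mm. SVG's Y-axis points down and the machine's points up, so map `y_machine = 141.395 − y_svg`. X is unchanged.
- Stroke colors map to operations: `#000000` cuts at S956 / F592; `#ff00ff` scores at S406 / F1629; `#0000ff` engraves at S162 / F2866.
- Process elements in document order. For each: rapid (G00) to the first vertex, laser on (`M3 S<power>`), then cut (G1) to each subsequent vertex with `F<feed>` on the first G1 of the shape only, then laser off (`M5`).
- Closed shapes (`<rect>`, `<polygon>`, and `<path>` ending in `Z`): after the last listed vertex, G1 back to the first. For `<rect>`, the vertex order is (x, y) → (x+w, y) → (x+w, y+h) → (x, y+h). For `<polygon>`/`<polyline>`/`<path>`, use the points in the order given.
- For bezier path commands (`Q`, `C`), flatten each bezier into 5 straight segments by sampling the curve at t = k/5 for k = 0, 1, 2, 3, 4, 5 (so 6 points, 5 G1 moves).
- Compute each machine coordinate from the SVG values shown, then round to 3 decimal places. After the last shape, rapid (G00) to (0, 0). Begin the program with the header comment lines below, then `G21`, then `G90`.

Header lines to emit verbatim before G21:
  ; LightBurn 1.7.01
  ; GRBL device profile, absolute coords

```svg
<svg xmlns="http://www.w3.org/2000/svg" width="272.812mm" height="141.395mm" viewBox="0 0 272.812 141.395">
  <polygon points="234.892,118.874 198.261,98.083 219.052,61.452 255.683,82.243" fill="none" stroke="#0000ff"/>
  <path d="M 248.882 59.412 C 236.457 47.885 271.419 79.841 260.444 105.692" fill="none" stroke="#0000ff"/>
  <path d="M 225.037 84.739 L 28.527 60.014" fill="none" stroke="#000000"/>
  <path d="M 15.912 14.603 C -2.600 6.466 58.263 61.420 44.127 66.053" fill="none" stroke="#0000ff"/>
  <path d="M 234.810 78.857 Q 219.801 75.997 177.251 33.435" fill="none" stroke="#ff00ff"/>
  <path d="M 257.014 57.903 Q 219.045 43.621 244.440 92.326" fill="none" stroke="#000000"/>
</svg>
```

; LightBurn 1.7.01
; GRBL device profile, absolute coords
G21
G90
G00 X234.892 Y22.521
M3 S162
G1 X198.261 Y43.312 F2866
G1 X219.052 Y79.943
G1 X255.683 Y59.152
G1 X234.892 Y22.521
M5
G00 X248.882 Y81.983
M3 S162
G1 X246.367 Y84.078 F2866
G1 X250.745 Y78.117
G1 X257.537 Y66.481
G1 X262.263 Y51.549
G1 X260.444 Y35.703
M5
G00 X225.037 Y56.656
M3 S956
G1 X28.527 Y81.381 F592
M5
G00 X15.912 Y126.792
M3 S162
G1 X13.095 Y125.011 F2866
G1 X21.918 Y113.531
G1 X34.971 Y97.797
G1 X44.844 Y83.253
G1 X44.127 Y75.342
M5
G00 X234.810 Y62.538
M3 S406
G1 X227.705 Y65.270 F1629
G1 X218.396 Y71.178
G1 X206.884 Y80.263
G1 X193.169 Y92.523
G1 X177.251 Y107.960
M5
G00 X257.014 Y83.492
M3 S956
G1 X244.361 Y86.685 F592
G1 X236.777 Y84.840
G1 X234.262 Y77.955
G1 X236.817 Y66.032
G1 X244.440 Y49.069
M5
G00 X0.000 Y0.000

viewBox `0 0 272.812 141.395` with mm width/height → 1 unit = 1 mm. Flip: y_m = 141.395 − y_svg.

**Shape 1** — `<polygon>` regular polygon, stroke `#0000ff` → engrave (S162, F2866). Machine vertices: (234.892,22.521) → (198.261,43.312) → (219.052,79.943) → (255.683,59.152) → (234.892,22.521). Closed: final G1 returns to the first vertex.

**Shape 2** — `<path>` cubic bezier, stroke `#0000ff` → engrave (S162, F2866). Control points (SVG): P0=(248.882,59.412), P1=(236.457,47.885), P2=(271.419,79.841), P3=(260.444,105.692); sampled at t=k/5. Machine vertices: (248.882,81.983) → (246.367,84.078) → (250.745,78.117) → (257.537,66.481) → (262.263,51.549) → (260.444,35.703). Open path.

**Shape 3** — `<path>` line segment, stroke `#000000` → cut (S956, F592). Machine vertices: (225.037,56.656) → (28.527,81.381). Open path.

**Shape 4** — `<path>` cubic bezier, stroke `#0000ff` → engrave (S162, F2866). Control points (SVG): P0=(15.912,14.603), P1=(-2.600,6.466), P2=(58.263,61.420), P3=(44.127,66.053); sampled at t=k/5. Machine vertices: (15.912,126.792) → (13.095,125.011) → (21.918,113.531) → (34.971,97.797) → (44.844,83.253) → (44.127,75.342). Open path.

**Shape 5** — `<path>` quadratic bezier, stroke `#ff00ff` → score (S406, F1629). Control points (SVG): P0=(234.810,78.857), P1=(219.801,75.997), P2=(177.251,33.435); sampled at t=k/5. Machine vertices: (234.810,62.538) → (227.705,65.270) → (218.396,71.178) → (206.884,80.263) → (193.169,92.523) → (177.251,107.960). Open path.

**Shape 6** — `<path>` quadratic bezier, stroke `#000000` → cut (S956, F592). Control points (SVG): P0=(257.014,57.903), P1=(219.045,43.621), P2=(244.440,92.326); sampled at t=k/5. Machine vertices: (257.014,83.492) → (244.361,86.685) → (236.777,84.840) → (234.262,77.955) → (236.817,66.032) → (244.440,49.069). Open path.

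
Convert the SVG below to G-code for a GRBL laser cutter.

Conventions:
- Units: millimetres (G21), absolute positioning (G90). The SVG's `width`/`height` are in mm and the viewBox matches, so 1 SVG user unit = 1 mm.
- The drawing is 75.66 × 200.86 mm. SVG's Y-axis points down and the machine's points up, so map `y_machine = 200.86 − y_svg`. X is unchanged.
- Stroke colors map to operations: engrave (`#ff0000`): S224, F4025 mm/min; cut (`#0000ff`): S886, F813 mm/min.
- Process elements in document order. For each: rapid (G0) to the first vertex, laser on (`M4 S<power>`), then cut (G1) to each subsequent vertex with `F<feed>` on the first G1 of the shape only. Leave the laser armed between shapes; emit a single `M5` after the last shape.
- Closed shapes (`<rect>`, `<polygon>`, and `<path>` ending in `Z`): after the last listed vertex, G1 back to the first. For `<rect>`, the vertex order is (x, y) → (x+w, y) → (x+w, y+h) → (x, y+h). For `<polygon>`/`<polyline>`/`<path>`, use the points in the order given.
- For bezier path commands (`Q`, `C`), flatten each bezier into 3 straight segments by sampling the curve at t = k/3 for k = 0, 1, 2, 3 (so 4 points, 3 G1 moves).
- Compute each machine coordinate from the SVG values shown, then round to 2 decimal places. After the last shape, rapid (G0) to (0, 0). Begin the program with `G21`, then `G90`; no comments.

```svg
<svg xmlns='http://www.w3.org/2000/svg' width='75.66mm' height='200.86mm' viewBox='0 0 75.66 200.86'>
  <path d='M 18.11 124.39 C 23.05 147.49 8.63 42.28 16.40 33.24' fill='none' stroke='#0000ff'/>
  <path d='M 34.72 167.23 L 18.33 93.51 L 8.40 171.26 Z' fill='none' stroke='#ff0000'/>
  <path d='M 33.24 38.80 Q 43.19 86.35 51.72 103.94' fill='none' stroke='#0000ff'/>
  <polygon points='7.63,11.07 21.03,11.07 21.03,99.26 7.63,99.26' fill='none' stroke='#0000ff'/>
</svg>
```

1 u = 1 mm; y_m = 200.86 − y.

[1] `<path>` cubic bezier, #0000ff→cut S886 F813: (18.11,76.47) → (18.14,87.83) → (14.49,134.84) → (16.40,167.62)

[2] `<path>` closed polygon, #ff0000→engrave S224 F4025: (34.72,33.63) → (18.33,107.35) → (8.40,29.60) → (34.72,33.63) (closed)

[3] `<path>` quadratic bezier, #0000ff→cut S886 F813: (33.24,162.06) → (39.72,133.69) → (45.88,111.98) → (51.72,96.92)

[4] `<polygon>` rectangle, #0000ff→cut S886 F813: (7.63,189.79) → (21.03,189.79) → (21.03,101.60) → (7.63,101.60) → (7.63,189.79) (closed)

G21
G90
G0 X18.11 Y76.47
M4 S886
G1 X18.14 Y87.83 F813
G1 X14.49 Y134.84
G1 X16.40 Y167.62
G0 X34.72 Y33.63
M4 S224
G1 X18.33 Y107.35 F4025
G1 X8.40 Y29.60
G1 X34.72 Y33.63
G0 X33.24 Y162.06
M4 S886
G1 X39.72 Y133.69 F813
G1 X45.88 Y111.98
G1 X51.72 Y96.92
G0 X7.63 Y189.79
M4 S886
G1 X21.03 Y189.79 F813
G1 X21.03 Y101.60
G1 X7.63 Y101.60
G1 X7.63 Y189.79
M5
G0 X0.00 Y0.00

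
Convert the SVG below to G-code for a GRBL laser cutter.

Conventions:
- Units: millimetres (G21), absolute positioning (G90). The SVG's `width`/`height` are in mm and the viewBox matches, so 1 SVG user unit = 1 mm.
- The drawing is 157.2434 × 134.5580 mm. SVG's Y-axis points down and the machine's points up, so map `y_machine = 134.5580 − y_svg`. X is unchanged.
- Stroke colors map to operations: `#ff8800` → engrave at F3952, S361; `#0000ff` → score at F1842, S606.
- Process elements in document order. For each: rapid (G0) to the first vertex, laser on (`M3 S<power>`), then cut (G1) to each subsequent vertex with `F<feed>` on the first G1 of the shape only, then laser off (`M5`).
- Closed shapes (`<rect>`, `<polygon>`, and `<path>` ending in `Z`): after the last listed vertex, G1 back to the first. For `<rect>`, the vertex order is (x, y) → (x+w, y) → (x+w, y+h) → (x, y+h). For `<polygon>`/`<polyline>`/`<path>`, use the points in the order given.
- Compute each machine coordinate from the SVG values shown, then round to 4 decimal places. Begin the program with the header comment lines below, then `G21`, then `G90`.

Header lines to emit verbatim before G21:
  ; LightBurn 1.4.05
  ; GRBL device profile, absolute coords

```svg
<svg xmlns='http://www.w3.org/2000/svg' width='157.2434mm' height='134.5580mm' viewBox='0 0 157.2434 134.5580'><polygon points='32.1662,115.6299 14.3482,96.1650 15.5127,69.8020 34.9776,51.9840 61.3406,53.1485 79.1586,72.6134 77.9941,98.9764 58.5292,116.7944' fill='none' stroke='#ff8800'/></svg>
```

; LightBurn 1.4.05
; GRBL device profile, absolute coords
G21
G90
G0 X32.1662 Y18.9281
M3 S361
G1 X14.3482 Y38.3930 F3952
G1 X15.5127 Y64.7560
G1 X34.9776 Y82.5740
G1 X61.3406 Y81.4095
G1 X79.1586 Y61.9446
G1 X77.9941 Y35.5816
G1 X58.5292 Y17.7636
G1 X32.1662 Y18.9281
M5

Since the viewBox matches the mm dimensions, user units are millimetres directly. The only transform is the Y-flip y_m = 134.5580 − y_svg.

Shape 1 is a regular polygon drawn with `<polygon>`. Its stroke #ff8800 means engrave at S361, F3952. After flipping Y the toolpath is (32.1662,18.9281) → (14.3482,38.3930) → (15.5127,64.7560) → (34.9776,82.5740) → (61.3406,81.4095) → (79.1586,61.9446) → (77.9941,35.5816) → (58.5292,17.7636) → (32.1662,18.9281), returning to the start.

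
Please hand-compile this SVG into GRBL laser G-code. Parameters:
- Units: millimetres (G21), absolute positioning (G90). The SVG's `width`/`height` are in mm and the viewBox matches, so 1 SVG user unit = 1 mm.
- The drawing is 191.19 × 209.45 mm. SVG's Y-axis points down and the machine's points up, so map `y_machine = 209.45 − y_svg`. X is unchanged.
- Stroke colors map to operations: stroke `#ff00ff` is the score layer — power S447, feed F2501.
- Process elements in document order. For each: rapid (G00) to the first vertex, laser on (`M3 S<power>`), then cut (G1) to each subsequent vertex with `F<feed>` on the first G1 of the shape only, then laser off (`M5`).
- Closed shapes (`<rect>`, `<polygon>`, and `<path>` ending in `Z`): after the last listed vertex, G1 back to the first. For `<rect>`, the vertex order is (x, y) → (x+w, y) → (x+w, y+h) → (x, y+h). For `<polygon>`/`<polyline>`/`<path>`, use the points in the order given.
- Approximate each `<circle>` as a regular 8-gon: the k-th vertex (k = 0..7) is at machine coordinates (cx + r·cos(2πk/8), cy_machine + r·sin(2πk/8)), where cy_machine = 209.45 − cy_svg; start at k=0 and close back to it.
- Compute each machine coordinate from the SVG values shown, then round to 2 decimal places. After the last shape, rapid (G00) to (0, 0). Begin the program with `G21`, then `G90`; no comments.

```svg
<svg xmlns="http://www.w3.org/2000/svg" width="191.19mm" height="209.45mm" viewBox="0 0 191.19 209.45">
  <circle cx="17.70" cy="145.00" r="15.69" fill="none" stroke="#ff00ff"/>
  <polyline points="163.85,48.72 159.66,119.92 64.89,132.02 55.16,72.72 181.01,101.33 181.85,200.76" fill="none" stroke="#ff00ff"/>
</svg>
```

Since the viewBox matches the mm dimensions, user units are millimetres directly. The only transform is the Y-flip y_m = 209.45 − y_svg.

Shape 1 is a circle drawn with `<circle>`. Its stroke #ff00ff means score at S447, F2501. After flipping Y the toolpath is (33.39,64.45) → (28.79,75.54) → (17.70,80.14) → (6.61,75.54) → (2.01,64.45) → (6.61,53.36) → (17.70,48.76) → (28.79,53.36) → (33.39,64.45), returning to the start.

Shape 2 is a open polyline drawn with `<polyline>`. Its stroke #ff00ff means score at S447, F2501. After flipping Y the toolpath is (163.85,160.73) → (159.66,89.53) → (64.89,77.43) → (55.16,136.73) → (181.01,108.12) → (181.85,8.69).

G21
G90
G00 X33.39 Y64.45
M3 S447
G1 X28.79 Y75.54 F2501
G1 X17.70 Y80.14
G1 X6.61 Y75.54
G1 X2.01 Y64.45
G1 X6.61 Y53.36
G1 X17.70 Y48.76
G1 X28.79 Y53.36
G1 X33.39 Y64.45
M5
G00 X163.85 Y160.73
M3 S447
G1 X159.66 Y89.53 F2501
G1 X64.89 Y77.43
G1 X55.16 Y136.73
G1 X181.01 Y108.12
G1 X181.85 Y8.69
M5
G00 X0.00 Y0.00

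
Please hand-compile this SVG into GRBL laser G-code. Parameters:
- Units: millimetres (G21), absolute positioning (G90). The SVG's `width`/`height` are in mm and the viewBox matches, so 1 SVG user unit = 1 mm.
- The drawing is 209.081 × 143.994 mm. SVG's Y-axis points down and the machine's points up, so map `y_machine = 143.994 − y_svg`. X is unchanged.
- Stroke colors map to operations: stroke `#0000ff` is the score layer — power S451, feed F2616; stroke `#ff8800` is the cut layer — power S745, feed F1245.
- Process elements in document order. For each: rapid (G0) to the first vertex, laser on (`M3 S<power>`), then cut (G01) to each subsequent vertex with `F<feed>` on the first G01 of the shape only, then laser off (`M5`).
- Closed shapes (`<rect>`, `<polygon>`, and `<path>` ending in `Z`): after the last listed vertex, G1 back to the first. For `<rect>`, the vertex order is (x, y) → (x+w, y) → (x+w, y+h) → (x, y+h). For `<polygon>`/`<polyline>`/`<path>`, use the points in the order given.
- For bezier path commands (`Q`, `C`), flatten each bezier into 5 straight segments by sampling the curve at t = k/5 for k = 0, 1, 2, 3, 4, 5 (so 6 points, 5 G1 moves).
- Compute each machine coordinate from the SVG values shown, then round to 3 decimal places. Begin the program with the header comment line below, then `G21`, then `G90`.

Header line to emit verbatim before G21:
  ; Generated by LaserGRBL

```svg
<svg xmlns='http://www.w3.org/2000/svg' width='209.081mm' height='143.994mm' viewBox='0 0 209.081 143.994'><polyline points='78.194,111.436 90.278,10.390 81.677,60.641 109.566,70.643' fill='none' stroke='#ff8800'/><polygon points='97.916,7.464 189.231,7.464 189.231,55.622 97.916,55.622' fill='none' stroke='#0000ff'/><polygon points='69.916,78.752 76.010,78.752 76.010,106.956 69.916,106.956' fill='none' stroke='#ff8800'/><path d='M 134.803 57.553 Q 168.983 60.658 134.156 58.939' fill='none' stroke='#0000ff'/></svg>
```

; Generated by LaserGRBL
G21
G90
G0 X78.194 Y32.558
M3 S745
G01 X90.278 Y133.604 F1245
G01 X81.677 Y83.353
G01 X109.566 Y73.351
M5
G0 X97.916 Y136.530
M3 S451
G01 X189.231 Y136.530 F2616
G01 X189.231 Y88.372
G01 X97.916 Y88.372
G01 X97.916 Y136.530
M5
G0 X69.916 Y65.242
M3 S745
G01 X76.010 Y65.242 F1245
G01 X76.010 Y37.038
G01 X69.916 Y37.038
G01 X69.916 Y65.242
M5
G0 X134.803 Y86.441
M3 S451
G01 X145.715 Y85.392 F2616
G01 X151.106 Y84.729
G01 X150.976 Y84.452
G01 X145.327 Y84.560
G01 X134.156 Y85.055
M5

1 u = 1 mm; y_m = 143.994 − y.

[1] `<polyline>` open polyline, #ff8800→cut S745 F1245: (78.194,32.558) → (90.278,133.604) → (81.677,83.353) → (109.566,73.351)

[2] `<polygon>` rectangle, #0000ff→score S451 F2616: (97.916,136.530) → (189.231,136.530) → (189.231,88.372) → (97.916,88.372) → (97.916,136.530) (closed)

[3] `<polygon>` rectangle, #ff8800→cut S745 F1245: (69.916,65.242) → (76.010,65.242) → (76.010,37.038) → (69.916,37.038) → (69.916,65.242) (closed)

[4] `<path>` quadratic bezier, #0000ff→score S451 F2616: (134.803,86.441) → (145.715,85.392) → (151.106,84.729) → (150.976,84.452) → (145.327,84.560) → (134.156,85.055)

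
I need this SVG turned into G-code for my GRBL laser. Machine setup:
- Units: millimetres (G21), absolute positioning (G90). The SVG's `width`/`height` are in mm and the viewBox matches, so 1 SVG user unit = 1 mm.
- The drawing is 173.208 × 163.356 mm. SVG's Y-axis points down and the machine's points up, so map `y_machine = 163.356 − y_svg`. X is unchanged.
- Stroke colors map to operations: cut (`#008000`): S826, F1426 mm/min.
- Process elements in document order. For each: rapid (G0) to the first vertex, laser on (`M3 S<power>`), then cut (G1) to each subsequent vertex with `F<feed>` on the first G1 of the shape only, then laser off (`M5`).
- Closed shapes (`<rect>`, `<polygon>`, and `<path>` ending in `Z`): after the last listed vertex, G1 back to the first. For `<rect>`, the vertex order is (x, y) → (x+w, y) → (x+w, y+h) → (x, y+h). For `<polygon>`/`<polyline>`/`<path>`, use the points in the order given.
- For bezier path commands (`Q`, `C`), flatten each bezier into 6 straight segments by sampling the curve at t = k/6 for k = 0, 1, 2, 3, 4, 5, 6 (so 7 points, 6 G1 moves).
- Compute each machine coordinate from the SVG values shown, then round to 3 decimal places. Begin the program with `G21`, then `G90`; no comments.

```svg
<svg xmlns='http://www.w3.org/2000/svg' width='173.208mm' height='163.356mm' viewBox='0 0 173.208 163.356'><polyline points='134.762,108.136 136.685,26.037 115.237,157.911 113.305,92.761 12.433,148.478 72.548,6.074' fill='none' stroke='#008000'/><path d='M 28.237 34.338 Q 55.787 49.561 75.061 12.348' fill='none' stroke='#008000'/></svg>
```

viewBox `0 0 173.208 163.356` with mm width/height → 1 unit = 1 mm. Flip: y_m = 163.356 − y_svg.

**Shape 1** — `<polyline>` open polyline, stroke `#008000` → cut (S826, F1426). Machine vertices: (134.762,55.220) → (136.685,137.319) → (115.237,5.445) → (113.305,70.595) → (12.433,14.878) → (72.548,157.282). Open path.

**Shape 2** — `<path>` quadratic bezier, stroke `#008000` → cut (S826, F1426). Control points (SVG): P0=(28.237,34.338), P1=(55.787,49.561), P2=(75.061,12.348); sampled at t=k/6. Machine vertices: (28.237,129.018) → (37.190,125.400) → (45.684,124.696) → (53.718,126.904) → (61.292,132.026) → (68.406,140.060) → (75.061,151.008). Open path.

G21
G90
G0 X134.762 Y55.220
M3 S826
G1 X136.685 Y137.319 F1426
G1 X115.237 Y5.445
G1 X113.305 Y70.595
G1 X12.433 Y14.878
G1 X72.548 Y157.282
M5
G0 X28.237 Y129.018
M3 S826
G1 X37.190 Y125.400 F1426
G1 X45.684 Y124.696
G1 X53.718 Y126.904
G1 X61.292 Y132.026
G1 X68.406 Y140.060
G1 X75.061 Y151.008
M5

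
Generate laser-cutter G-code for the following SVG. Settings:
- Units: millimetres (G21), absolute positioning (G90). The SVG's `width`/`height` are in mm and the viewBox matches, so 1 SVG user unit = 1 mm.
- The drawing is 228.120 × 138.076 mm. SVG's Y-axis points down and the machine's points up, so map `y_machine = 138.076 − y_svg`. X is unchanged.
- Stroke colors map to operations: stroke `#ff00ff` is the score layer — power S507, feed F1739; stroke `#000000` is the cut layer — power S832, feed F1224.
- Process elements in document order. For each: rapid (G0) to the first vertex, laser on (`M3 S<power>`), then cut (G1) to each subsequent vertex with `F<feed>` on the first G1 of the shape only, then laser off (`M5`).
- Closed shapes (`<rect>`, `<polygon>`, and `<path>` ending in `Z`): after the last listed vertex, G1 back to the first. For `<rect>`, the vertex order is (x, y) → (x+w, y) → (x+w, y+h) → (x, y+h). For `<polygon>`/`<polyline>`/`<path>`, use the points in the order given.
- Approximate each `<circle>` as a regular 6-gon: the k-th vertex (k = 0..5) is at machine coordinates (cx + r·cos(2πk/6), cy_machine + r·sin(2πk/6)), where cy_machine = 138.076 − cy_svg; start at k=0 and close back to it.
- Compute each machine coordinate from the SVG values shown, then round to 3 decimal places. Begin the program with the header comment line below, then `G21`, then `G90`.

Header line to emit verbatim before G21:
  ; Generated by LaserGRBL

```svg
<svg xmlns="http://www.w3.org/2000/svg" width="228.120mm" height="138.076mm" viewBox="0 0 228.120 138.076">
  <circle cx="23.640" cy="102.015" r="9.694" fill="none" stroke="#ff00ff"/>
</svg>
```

viewBox `0 0 228.120 138.076` with mm width/height → 1 unit = 1 mm. Flip: y_m = 138.076 − y_svg.

**Shape 1** — `<circle>` circle, stroke `#ff00ff` → score (S507, F1739). Machine vertices: (33.334,36.061) → (28.487,44.456) → (18.793,44.456) → (13.946,36.061) → (18.793,27.666) → (28.487,27.666) → (33.334,36.061). Closed: final G1 returns to the first vertex.

; Generated by LaserGRBL
G21
G90
G0 X33.334 Y36.061
M3 S507
G1 X28.487 Y44.456 F1739
G1 X18.793 Y44.456
G1 X13.946 Y36.061
G1 X18.793 Y27.666
G1 X28.487 Y27.666
G1 X33.334 Y36.061
M5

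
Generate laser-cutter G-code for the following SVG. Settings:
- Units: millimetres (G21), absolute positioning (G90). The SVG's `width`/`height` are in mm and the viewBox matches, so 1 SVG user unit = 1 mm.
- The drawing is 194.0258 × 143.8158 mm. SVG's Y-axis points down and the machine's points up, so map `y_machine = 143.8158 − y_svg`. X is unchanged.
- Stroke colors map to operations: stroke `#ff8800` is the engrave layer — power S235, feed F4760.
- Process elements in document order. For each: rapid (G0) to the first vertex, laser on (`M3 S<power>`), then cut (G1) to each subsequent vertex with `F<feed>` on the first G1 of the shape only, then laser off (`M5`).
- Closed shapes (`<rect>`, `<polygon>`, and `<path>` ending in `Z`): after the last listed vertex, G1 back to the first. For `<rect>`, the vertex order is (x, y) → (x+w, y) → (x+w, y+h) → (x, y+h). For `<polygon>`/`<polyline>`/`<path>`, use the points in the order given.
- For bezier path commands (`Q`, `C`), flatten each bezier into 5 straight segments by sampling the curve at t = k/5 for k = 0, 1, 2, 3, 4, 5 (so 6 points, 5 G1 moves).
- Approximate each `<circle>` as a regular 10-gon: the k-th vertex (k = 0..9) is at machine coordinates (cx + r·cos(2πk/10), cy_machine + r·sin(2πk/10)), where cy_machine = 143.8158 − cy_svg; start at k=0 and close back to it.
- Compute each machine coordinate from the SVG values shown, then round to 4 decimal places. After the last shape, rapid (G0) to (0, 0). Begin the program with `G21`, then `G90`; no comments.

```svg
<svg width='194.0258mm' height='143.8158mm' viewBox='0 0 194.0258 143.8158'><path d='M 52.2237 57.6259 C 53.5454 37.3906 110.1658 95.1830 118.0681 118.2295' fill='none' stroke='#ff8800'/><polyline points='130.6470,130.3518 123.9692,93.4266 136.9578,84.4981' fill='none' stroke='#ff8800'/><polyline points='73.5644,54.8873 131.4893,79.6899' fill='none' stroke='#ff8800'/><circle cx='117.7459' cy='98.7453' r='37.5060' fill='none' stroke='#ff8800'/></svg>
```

viewBox `0 0 194.0258 143.8158` with mm width/height → 1 unit = 1 mm. Flip: y_m = 143.8158 − y_svg.

**Shape 1** — `<path>` cubic bezier, stroke `#ff8800` → engrave (S235, F4760). Control points (SVG): P0=(52.2237,57.6259), P1=(53.5454,37.3906), P2=(110.1658,95.1830), P3=(118.0681,118.2295); sampled at t=k/5. Machine vertices: (52.2237,86.1899) → (58.8204,89.8699) → (73.6960,80.2365) → (91.8577,62.7026) → (108.3127,42.6815) → (118.0681,25.5863). Open path.

**Shape 2** — `<polyline>` open polyline, stroke `#ff8800` → engrave (S235, F4760). Machine vertices: (130.6470,13.4640) → (123.9692,50.3892) → (136.9578,59.3177). Open path.

**Shape 3** — `<polyline>` line segment, stroke `#ff8800` → engrave (S235, F4760). Machine vertices: (73.5644,88.9285) → (131.4893,64.1259). Open path.

**Shape 4** — `<circle>` circle, stroke `#ff8800` → engrave (S235, F4760). Machine vertices: (155.2519,45.0705) → (148.0889,67.1160) → (129.3359,80.7408) → (106.1559,80.7408) → (87.4029,67.1160) → (80.2399,45.0705) → (87.4029,23.0250) → (106.1559,9.4002) → (129.3359,9.4002) → (148.0889,23.0250) → (155.2519,45.0705). Closed: final G1 returns to the first vertex.

G21
G90
G0 X52.2237 Y86.1899
M3 S235
G1 X58.8204 Y89.8699 F4760
G1 X73.6960 Y80.2365
G1 X91.8577 Y62.7026
G1 X108.3127 Y42.6815
G1 X118.0681 Y25.5863
M5
G0 X130.6470 Y13.4640
M3 S235
G1 X123.9692 Y50.3892 F4760
G1 X136.9578 Y59.3177
M5
G0 X73.5644 Y88.9285
M3 S235
G1 X131.4893 Y64.1259 F4760
M5
G0 X155.2519 Y45.0705
M3 S235
G1 X148.0889 Y67.1160 F4760
G1 X129.3359 Y80.7408
G1 X106.1559 Y80.7408
G1 X87.4029 Y67.1160
G1 X80.2399 Y45.0705
G1 X87.4029 Y23.0250
G1 X106.1559 Y9.4002
G1 X129.3359 Y9.4002
G1 X148.0889 Y23.0250
G1 X155.2519 Y45.0705
M5
G0 X0.0000 Y0.0000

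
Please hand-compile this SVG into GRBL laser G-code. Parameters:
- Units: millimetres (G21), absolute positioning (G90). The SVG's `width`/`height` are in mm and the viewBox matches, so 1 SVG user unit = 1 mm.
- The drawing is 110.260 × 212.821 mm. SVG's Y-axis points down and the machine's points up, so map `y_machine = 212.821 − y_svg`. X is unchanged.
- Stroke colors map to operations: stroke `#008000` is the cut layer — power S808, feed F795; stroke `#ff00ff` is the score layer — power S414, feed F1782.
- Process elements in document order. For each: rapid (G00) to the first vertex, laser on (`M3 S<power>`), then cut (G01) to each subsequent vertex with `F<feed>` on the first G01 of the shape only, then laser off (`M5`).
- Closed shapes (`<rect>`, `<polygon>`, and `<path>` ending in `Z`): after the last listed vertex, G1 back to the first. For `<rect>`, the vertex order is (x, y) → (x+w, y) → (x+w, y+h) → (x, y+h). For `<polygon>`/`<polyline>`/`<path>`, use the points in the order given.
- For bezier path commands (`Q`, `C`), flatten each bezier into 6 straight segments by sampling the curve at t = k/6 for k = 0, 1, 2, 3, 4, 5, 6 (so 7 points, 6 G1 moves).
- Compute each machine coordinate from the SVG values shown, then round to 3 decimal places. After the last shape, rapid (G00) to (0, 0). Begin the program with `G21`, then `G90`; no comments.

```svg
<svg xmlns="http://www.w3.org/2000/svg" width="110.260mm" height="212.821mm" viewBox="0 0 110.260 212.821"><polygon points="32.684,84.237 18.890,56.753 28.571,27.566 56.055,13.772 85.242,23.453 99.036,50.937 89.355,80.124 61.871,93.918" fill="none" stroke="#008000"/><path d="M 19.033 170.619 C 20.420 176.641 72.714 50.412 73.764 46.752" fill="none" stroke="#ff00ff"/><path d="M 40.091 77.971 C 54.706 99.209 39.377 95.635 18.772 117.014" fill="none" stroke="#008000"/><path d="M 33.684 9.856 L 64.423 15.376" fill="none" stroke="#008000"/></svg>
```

1 u = 1 mm; y_m = 212.821 − y.

[1] `<polygon>` regular polygon, #008000→cut S808 F795: (32.684,128.584) → (18.890,156.068) → (28.571,185.255) → (56.055,199.049) → (85.242,189.368) → (99.036,161.884) → (89.355,132.697) → (61.871,118.903) → (32.684,128.584) (closed)

[2] `<path>` cubic bezier, #ff00ff→score S414 F1782: (19.033,42.202) → (23.496,49.032) → (33.606,70.826) → (46.525,100.505) → (59.416,130.990) → (69.442,155.205) → (73.764,166.069)

[3] `<path>` cubic bezier, #008000→cut S808 F795: (40.091,134.850) → (45.017,126.068) → (45.638,120.040) → (42.639,115.381) → (36.705,110.711) → (28.521,104.647) → (18.772,95.807)

[4] `<path>` line segment, #008000→cut S808 F795: (33.684,202.965) → (64.423,197.445)

G21
G90
G00 X32.684 Y128.584
M3 S808
G01 X18.890 Y156.068 F795
G01 X28.571 Y185.255
G01 X56.055 Y199.049
G01 X85.242 Y189.368
G01 X99.036 Y161.884
G01 X89.355 Y132.697
G01 X61.871 Y118.903
G01 X32.684 Y128.584
M5
G00 X19.033 Y42.202
M3 S414
G01 X23.496 Y49.032 F1782
G01 X33.606 Y70.826
G01 X46.525 Y100.505
G01 X59.416 Y130.990
G01 X69.442 Y155.205
G01 X73.764 Y166.069
M5
G00 X40.091 Y134.850
M3 S808
G01 X45.017 Y126.068 F795
G01 X45.638 Y120.040
G01 X42.639 Y115.381
G01 X36.705 Y110.711
G01 X28.521 Y104.647
G01 X18.772 Y95.807
M5
G00 X33.684 Y202.965
M3 S808
G01 X64.423 Y197.445 F795
M5
G00 X0.000 Y0.000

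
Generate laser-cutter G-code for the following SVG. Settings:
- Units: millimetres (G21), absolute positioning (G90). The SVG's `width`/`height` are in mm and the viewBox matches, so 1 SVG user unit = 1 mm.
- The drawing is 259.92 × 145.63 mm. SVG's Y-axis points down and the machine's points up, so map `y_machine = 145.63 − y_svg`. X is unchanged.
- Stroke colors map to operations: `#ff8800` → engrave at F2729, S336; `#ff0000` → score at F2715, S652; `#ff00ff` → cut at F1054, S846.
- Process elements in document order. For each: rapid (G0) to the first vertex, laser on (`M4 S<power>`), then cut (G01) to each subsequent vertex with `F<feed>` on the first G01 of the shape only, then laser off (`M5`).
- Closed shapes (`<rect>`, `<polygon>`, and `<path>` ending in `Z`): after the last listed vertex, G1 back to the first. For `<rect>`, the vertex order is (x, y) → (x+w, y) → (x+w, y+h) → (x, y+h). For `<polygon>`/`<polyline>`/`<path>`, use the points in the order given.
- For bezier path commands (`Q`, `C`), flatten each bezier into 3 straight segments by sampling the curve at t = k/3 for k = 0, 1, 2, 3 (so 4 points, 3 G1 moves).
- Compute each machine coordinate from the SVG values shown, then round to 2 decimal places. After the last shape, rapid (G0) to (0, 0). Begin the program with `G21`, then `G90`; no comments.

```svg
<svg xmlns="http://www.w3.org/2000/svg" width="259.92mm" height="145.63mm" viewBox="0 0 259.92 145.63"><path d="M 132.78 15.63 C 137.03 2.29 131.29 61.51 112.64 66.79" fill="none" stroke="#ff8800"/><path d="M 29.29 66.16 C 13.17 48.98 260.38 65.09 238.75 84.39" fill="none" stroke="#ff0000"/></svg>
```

1 u = 1 mm; y_m = 145.63 − y.

[1] `<path>` cubic bezier, #ff8800→engrave S336 F2729: (132.78,130.00) → (133.59,123.84) → (127.09,97.41) → (112.64,78.84)

[2] `<path>` cubic bezier, #ff0000→score S652 F2715: (29.29,79.47) → (81.24,86.67) → (190.48,78.36) → (238.75,61.24)

G21
G90
G0 X132.78 Y130.00
M4 S336
G01 X133.59 Y123.84 F2729
G01 X127.09 Y97.41
G01 X112.64 Y78.84
M5
G0 X29.29 Y79.47
M4 S652
G01 X81.24 Y86.67 F2715
G01 X190.48 Y78.36
G01 X238.75 Y61.24
M5
G0 X0.00 Y0.00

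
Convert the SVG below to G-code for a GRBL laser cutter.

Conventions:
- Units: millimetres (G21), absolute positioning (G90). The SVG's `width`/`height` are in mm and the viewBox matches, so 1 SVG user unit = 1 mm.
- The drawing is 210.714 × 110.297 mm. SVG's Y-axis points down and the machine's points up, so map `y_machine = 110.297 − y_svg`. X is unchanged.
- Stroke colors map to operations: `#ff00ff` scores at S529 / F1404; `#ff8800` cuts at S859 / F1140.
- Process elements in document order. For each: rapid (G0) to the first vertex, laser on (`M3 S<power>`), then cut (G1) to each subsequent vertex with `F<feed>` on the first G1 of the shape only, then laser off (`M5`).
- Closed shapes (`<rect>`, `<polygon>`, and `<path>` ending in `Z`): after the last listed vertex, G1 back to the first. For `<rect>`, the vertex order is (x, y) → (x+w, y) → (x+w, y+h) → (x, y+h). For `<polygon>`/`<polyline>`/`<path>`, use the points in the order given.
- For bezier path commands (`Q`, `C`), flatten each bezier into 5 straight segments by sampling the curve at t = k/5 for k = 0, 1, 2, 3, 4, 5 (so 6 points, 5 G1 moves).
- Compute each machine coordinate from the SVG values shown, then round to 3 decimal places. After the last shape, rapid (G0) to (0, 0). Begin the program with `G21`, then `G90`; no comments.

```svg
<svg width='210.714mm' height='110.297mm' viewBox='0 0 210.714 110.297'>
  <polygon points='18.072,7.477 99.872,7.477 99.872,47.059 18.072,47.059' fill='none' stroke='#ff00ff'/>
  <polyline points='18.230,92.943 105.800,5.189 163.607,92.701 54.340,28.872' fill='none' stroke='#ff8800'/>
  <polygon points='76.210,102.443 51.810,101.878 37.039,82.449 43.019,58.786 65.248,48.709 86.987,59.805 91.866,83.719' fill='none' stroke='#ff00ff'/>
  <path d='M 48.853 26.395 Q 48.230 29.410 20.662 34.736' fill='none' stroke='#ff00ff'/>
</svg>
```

viewBox `0 0 210.714 110.297` with mm width/height → 1 unit = 1 mm. Flip: y_m = 110.297 − y_svg.

**Shape 1** — `<polygon>` rectangle, stroke `#ff00ff` → score (S529, F1404). Machine vertices: (18.072,102.820) → (99.872,102.820) → (99.872,63.238) → (18.072,63.238) → (18.072,102.820). Closed: final G1 returns to the first vertex.

**Shape 2** — `<polyline>` open polyline, stroke `#ff8800` → cut (S859, F1140). Machine vertices: (18.230,17.354) → (105.800,105.108) → (163.607,17.596) → (54.340,81.425). Open path.

**Shape 3** — `<polygon>` regular polygon, stroke `#ff00ff` → score (S529, F1404). Machine vertices: (76.210,7.854) → (51.810,8.419) → (37.039,27.848) → (43.019,51.511) → (65.248,61.588) → (86.987,50.492) → (91.866,26.578) → (76.210,7.854). Closed: final G1 returns to the first vertex.

**Shape 4** — `<path>` quadratic bezier, stroke `#ff00ff` → score (S529, F1404). Control points (SVG): P0=(48.853,26.395), P1=(48.230,29.410), P2=(20.662,34.736); sampled at t=k/5. Machine vertices: (48.853,83.902) → (47.526,82.604) → (44.043,81.120) → (38.405,79.452) → (30.611,77.599) → (20.662,75.561). Open path.

G21
G90
G0 X18.072 Y102.820
M3 S529
G1 X99.872 Y102.820 F1404
G1 X99.872 Y63.238
G1 X18.072 Y63.238
G1 X18.072 Y102.820
M5
G0 X18.230 Y17.354
M3 S859
G1 X105.800 Y105.108 F1140
G1 X163.607 Y17.596
G1 X54.340 Y81.425
M5
G0 X76.210 Y7.854
M3 S529
G1 X51.810 Y8.419 F1404
G1 X37.039 Y27.848
G1 X43.019 Y51.511
G1 X65.248 Y61.588
G1 X86.987 Y50.492
G1 X91.866 Y26.578
G1 X76.210 Y7.854
M5
G0 X48.853 Y83.902
M3 S529
G1 X47.526 Y82.604 F1404
G1 X44.043 Y81.120
G1 X38.405 Y79.452
G1 X30.611 Y77.599
G1 X20.662 Y75.561
M5
G0 X0.000 Y0.000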